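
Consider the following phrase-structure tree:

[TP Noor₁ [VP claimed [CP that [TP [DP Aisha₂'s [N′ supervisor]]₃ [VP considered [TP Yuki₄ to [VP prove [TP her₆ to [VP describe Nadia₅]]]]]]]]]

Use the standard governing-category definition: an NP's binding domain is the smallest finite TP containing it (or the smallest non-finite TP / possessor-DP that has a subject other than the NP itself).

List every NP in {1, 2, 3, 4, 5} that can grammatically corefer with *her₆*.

{1, 2, 3}

*her* is a pronoun, so Principle B applies: it must be free in its binding domain.
Binding domain of *her₆*: the embedded TP, whose subject is Yuki₄.
*Noor₁* c-commands the pronoun but from outside its binding domain, and is not c-commanded by it → coindexation permitted.
*Aisha₂* and the pronoun do not c-command one another → neither Principle B nor Principle C is at stake; coindexation permitted.
*[Aisha₂'s supervisor]₃* c-commands the pronoun but from outside its binding domain, and is not c-commanded by it → coindexation permitted.
*Yuki₄* c-commands the pronoun within its binding domain → coindexation would violate Principle B.
*Nadia₅*: the pronoun c-commands this R-expression → coindexation would violate Principle C on *Nadia₅*.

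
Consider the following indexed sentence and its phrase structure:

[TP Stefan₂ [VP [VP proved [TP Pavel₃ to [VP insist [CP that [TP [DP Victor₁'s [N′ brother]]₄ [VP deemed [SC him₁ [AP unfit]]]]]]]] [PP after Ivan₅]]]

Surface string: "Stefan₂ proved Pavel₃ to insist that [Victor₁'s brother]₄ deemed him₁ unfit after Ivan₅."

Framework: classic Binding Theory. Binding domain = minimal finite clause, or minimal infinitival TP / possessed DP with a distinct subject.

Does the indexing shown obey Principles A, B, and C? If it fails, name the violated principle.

grammatical

The two coindexed NPs are *Victor₁* and *him₁*.
*him₁* is a pronoun; its binding domain is the embedded TP, whose subject is [Victor₁'s brother]₄. Within that domain it is c-commanded only by *[Victor₁'s brother]₄*, which carries a different index — the pronoun is free locally, so Principle B holds.
*Victor₁* is an R-expression; *him₁* does not c-command it, and no other NP shares its index, so Principle C is satisfied.
All principles are respected.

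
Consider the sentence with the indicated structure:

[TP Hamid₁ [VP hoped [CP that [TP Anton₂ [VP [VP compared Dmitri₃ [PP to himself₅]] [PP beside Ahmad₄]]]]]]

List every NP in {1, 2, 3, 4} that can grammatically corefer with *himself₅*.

*himself* is an anaphor, so Principle A applies: it must be bound in its binding domain.
Binding domain of *himself₅*: the embedded TP, whose subject is Anton₂.
*Hamid₁* c-commands the anaphor but is outside its binding domain → cannot satisfy Principle A.
*Anton₂* c-commands the anaphor within its binding domain → licit binder.
*Dmitri₃* c-commands the anaphor within its binding domain → licit binder.
*Ahmad₄* does not c-command the anaphor → cannot bind it.

{2, 3}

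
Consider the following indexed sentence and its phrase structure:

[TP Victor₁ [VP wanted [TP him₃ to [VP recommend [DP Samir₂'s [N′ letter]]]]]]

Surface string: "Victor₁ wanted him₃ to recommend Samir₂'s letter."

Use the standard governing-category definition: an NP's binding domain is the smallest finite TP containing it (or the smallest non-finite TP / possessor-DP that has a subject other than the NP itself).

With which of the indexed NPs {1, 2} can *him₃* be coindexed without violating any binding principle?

*him* is a pronoun, so Principle B applies: it must be free in its binding domain.
Binding domain of *him₃*: the matrix TP, whose subject is Victor₁.
*Victor₁* c-commands the pronoun within its binding domain → coindexation would violate Principle B.
*Samir₂*: the pronoun c-commands this R-expression → coindexation would violate Principle C on *Samir₂*.

none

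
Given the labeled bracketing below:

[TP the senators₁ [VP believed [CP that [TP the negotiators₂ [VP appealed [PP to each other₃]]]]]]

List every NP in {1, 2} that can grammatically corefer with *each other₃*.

{2}

*each other* is an anaphor, so Principle A applies: it must be bound in its binding domain.
Binding domain of *each other₃*: the embedded TP, whose subject is the negotiators₂.
*the senators₁* c-commands the anaphor but is outside its binding domain → cannot satisfy Principle A.
*the negotiators₂* c-commands the anaphor within its binding domain → licit binder.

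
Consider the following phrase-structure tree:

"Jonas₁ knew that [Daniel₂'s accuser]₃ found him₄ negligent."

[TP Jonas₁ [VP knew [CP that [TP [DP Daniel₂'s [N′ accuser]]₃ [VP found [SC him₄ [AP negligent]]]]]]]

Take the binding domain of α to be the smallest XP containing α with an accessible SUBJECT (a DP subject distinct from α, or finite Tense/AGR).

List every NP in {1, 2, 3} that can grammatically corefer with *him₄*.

*him* is a pronoun, so Principle B applies: it must be free in its binding domain.
Binding domain of *him₄*: the embedded TP, whose subject is [Daniel₂'s accuser]₃.
*Jonas₁* c-commands the pronoun but from outside its binding domain, and is not c-commanded by it → coindexation permitted.
*Daniel₂* and the pronoun do not c-command one another → neither Principle B nor Principle C is at stake; coindexation permitted.
*[Daniel₂'s accuser]₃* c-commands the pronoun within its binding domain → coindexation would violate Principle B.

{1, 2}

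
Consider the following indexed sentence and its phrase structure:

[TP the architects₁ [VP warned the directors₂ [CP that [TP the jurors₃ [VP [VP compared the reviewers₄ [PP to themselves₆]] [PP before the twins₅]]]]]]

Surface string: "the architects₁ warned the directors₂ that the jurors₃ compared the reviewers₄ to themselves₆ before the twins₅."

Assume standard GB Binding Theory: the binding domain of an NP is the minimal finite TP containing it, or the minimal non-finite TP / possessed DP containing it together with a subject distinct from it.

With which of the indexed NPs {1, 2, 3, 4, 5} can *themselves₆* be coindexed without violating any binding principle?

*themselves* is an anaphor, so Principle A applies: it must be bound in its binding domain.
Binding domain of *themselves₆*: the embedded TP, whose subject is the jurors₃.
*the architects₁* c-commands the anaphor but is outside its binding domain → cannot satisfy Principle A.
*the directors₂* c-commands the anaphor but is outside its binding domain → cannot satisfy Principle A.
*the jurors₃* c-commands the anaphor within its binding domain → licit binder.
*the reviewers₄* c-commands the anaphor within its binding domain → licit binder.
*the twins₅* does not c-command the anaphor → cannot bind it.

{3, 4}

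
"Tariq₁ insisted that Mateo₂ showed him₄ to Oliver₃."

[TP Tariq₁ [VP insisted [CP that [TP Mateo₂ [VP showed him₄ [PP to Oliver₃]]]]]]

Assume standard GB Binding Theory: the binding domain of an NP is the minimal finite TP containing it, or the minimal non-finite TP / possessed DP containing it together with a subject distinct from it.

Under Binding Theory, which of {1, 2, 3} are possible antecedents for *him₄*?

*him* is a pronoun, so Principle B applies: it must be free in its binding domain.
Binding domain of *him₄*: the embedded TP, whose subject is Mateo₂.
*Tariq₁* c-commands the pronoun but from outside its binding domain, and is not c-commanded by it → coindexation permitted.
*Mateo₂* c-commands the pronoun within its binding domain → coindexation would violate Principle B.
*Oliver₃*: the pronoun c-commands this R-expression → coindexation would violate Principle C on *Oliver₃*.

{1}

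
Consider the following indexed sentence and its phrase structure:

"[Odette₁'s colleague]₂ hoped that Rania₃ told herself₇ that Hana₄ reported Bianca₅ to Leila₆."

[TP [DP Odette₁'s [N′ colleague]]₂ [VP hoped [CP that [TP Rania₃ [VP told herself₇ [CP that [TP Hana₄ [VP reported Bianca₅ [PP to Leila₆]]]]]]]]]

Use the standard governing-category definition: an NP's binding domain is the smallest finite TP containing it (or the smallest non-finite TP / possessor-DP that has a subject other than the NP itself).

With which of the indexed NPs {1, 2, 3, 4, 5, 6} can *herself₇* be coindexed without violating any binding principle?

{3}

*herself* is an anaphor, so Principle A applies: it must be bound in its binding domain.
Binding domain of *herself₇*: the embedded TP, whose subject is Rania₃.
*Odette₁* does not c-command the anaphor → cannot bind it.
*[Odette₁'s colleague]₂* c-commands the anaphor but is outside its binding domain → cannot satisfy Principle A.
*Rania₃* c-commands the anaphor within its binding domain → licit binder.
*Hana₄* does not c-command the anaphor → cannot bind it.
*Bianca₅* does not c-command the anaphor → cannot bind it.
*Leila₆* does not c-command the anaphor → cannot bind it.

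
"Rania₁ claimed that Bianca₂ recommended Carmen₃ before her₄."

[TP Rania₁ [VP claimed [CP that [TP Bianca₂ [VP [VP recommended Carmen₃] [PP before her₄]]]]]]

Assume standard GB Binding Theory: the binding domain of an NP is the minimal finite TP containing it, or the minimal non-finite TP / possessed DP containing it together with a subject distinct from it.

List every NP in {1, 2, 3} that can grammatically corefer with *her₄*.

*her* is a pronoun, so Principle B applies: it must be free in its binding domain.
Binding domain of *her₄*: the embedded TP, whose subject is Bianca₂.
*Rania₁* c-commands the pronoun but from outside its binding domain, and is not c-commanded by it → coindexation permitted.
*Bianca₂* c-commands the pronoun within its binding domain → coindexation would violate Principle B.
*Carmen₃* and the pronoun do not c-command one another → neither Principle B nor Principle C is at stake; coindexation permitted.

{1, 3}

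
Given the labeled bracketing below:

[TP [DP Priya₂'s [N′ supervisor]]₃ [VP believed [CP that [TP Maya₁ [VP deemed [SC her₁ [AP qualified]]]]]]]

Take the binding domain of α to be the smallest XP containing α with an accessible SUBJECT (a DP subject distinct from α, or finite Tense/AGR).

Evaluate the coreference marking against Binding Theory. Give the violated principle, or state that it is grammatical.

The two coindexed NPs are *Maya₁* and *her₁*.
*her₁* is a pronoun. Its binding domain is the embedded TP, whose subject is Maya₁.
*Maya₁* c-commands it within that domain and carries the same index.
The pronoun is locally bound → Principle B violation.

Principle B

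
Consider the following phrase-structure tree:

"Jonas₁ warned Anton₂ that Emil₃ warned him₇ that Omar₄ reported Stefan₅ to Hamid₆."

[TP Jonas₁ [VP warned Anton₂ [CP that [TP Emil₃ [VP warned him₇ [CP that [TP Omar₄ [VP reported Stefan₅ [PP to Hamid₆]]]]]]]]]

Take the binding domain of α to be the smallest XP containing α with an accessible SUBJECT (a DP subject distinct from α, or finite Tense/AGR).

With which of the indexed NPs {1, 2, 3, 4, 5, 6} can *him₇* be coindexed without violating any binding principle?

*him* is a pronoun, so Principle B applies: it must be free in its binding domain.
Binding domain of *him₇*: the embedded TP, whose subject is Emil₃.
*Jonas₁* c-commands the pronoun but from outside its binding domain, and is not c-commanded by it → coindexation permitted.
*Anton₂* c-commands the pronoun but from outside its binding domain, and is not c-commanded by it → coindexation permitted.
*Emil₃* c-commands the pronoun within its binding domain → coindexation would violate Principle B.
*Omar₄*: the pronoun c-commands this R-expression → coindexation would violate Principle C on *Omar₄*.
*Stefan₅*: the pronoun c-commands this R-expression → coindexation would violate Principle C on *Stefan₅*.
*Hamid₆*: the pronoun c-commands this R-expression → coindexation would violate Principle C on *Hamid₆*.

{1, 2}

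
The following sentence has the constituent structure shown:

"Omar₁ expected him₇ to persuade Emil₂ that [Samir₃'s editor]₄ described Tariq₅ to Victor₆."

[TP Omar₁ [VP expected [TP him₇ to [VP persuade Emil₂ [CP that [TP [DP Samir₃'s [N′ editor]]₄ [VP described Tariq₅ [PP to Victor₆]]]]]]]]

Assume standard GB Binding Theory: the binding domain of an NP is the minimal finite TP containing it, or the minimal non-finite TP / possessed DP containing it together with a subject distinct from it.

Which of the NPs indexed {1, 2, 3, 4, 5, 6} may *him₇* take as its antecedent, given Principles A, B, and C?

*him* is a pronoun, so Principle B applies: it must be free in its binding domain.
Binding domain of *him₇*: the matrix TP, whose subject is Omar₁.
*Omar₁* c-commands the pronoun within its binding domain → coindexation would violate Principle B.
*Emil₂*: the pronoun c-commands this R-expression → coindexation would violate Principle C on *Emil₂*.
*Samir₃*: the pronoun c-commands this R-expression → coindexation would violate Principle C on *Samir₃*.
*[Samir₃'s editor]₄*: the pronoun c-commands this R-expression → coindexation would violate Principle C on *[Samir₃'s editor]₄*.
*Tariq₅*: the pronoun c-commands this R-expression → coindexation would violate Principle C on *Tariq₅*.
*Victor₆*: the pronoun c-commands this R-expression → coindexation would violate Principle C on *Victor₆*.

none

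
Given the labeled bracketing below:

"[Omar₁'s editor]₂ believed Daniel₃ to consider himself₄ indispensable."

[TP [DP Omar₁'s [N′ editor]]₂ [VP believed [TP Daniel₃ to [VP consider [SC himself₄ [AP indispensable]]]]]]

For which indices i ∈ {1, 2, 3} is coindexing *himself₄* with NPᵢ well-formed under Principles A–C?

*himself* is an anaphor, so Principle A applies: it must be bound in its binding domain.
Binding domain of *himself₄*: the embedded TP, whose subject is Daniel₃.
*Omar₁* does not c-command the anaphor → cannot bind it.
*[Omar₁'s editor]₂* c-commands the anaphor but is outside its binding domain → cannot satisfy Principle A.
*Daniel₃* c-commands the anaphor within its binding domain → licit binder.

{3}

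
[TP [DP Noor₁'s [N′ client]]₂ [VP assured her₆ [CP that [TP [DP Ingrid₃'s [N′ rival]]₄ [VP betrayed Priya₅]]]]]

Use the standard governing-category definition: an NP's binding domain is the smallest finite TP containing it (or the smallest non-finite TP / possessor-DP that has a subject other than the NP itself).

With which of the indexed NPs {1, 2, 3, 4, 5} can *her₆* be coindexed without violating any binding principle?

{1}

*her* is a pronoun, so Principle B applies: it must be free in its binding domain.
Binding domain of *her₆*: the matrix TP, whose subject is [Noor₁'s client]₂.
*Noor₁* and the pronoun do not c-command one another → neither Principle B nor Principle C is at stake; coindexation permitted.
*[Noor₁'s client]₂* c-commands the pronoun within its binding domain → coindexation would violate Principle B.
*Ingrid₃*: the pronoun c-commands this R-expression → coindexation would violate Principle C on *Ingrid₃*.
*[Ingrid₃'s rival]₄*: the pronoun c-commands this R-expression → coindexation would violate Principle C on *[Ingrid₃'s rival]₄*.
*Priya₅*: the pronoun c-commands this R-expression → coindexation would violate Principle C on *Priya₅*.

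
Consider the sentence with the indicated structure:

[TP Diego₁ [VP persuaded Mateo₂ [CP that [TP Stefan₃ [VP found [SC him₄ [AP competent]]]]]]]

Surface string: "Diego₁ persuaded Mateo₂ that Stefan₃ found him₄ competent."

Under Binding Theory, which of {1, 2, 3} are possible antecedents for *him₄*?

{1, 2}

*him* is a pronoun, so Principle B applies: it must be free in its binding domain.
Binding domain of *him₄*: the embedded TP, whose subject is Stefan₃.
*Diego₁* c-commands the pronoun but from outside its binding domain, and is not c-commanded by it → coindexation permitted.
*Mateo₂* c-commands the pronoun but from outside its binding domain, and is not c-commanded by it → coindexation permitted.
*Stefan₃* c-commands the pronoun within its binding domain → coindexation would violate Principle B.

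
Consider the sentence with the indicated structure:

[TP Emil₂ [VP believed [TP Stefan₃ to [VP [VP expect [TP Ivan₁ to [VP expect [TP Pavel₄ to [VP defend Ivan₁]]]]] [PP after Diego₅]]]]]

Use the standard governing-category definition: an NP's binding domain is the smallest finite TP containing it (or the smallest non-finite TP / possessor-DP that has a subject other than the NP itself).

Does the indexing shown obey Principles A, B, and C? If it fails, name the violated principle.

Principle C

The two coindexed NPs are *Ivan₁* (the higher occurrence) and *Ivan₁* (the lower occurrence).
*Ivan₁* (the lower occurrence) is an R-expression. Principle C requires it to be free everywhere.
*Ivan₁* (the higher occurrence) c-commands it and carries the same index.
The R-expression is bound → Principle C violation.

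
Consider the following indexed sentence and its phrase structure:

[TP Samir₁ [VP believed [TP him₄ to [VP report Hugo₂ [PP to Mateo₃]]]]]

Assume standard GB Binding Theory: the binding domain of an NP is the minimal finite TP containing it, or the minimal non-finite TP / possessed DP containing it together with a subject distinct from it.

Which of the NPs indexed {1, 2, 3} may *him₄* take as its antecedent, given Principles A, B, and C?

none

*him* is a pronoun, so Principle B applies: it must be free in its binding domain.
Binding domain of *him₄*: the matrix TP, whose subject is Samir₁.
*Samir₁* c-commands the pronoun within its binding domain → coindexation would violate Principle B.
*Hugo₂*: the pronoun c-commands this R-expression → coindexation would violate Principle C on *Hugo₂*.
*Mateo₃*: the pronoun c-commands this R-expression → coindexation would violate Principle C on *Mateo₃*.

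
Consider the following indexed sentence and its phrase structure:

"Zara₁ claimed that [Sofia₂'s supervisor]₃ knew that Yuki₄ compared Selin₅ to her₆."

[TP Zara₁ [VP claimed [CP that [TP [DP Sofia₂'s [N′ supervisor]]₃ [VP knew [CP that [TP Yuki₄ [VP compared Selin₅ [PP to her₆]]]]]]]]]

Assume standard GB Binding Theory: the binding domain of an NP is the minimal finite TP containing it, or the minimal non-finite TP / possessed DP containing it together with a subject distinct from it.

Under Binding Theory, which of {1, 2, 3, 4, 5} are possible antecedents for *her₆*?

{1, 2, 3}

*her* is a pronoun, so Principle B applies: it must be free in its binding domain.
Binding domain of *her₆*: the embedded TP, whose subject is Yuki₄.
*Zara₁* c-commands the pronoun but from outside its binding domain, and is not c-commanded by it → coindexation permitted.
*Sofia₂* and the pronoun do not c-command one another → neither Principle B nor Principle C is at stake; coindexation permitted.
*[Sofia₂'s supervisor]₃* c-commands the pronoun but from outside its binding domain, and is not c-commanded by it → coindexation permitted.
*Yuki₄* c-commands the pronoun within its binding domain → coindexation would violate Principle B.
*Selin₅* c-commands the pronoun within its binding domain → coindexation would violate Principle B.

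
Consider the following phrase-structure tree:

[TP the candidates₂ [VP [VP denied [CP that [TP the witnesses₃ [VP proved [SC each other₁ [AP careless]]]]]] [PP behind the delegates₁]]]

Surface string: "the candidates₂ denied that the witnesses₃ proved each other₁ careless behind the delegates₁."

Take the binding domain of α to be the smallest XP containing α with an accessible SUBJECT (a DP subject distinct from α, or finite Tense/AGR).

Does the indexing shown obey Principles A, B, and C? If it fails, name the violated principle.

The two coindexed NPs are *the delegates₁* and *each other₁*.
*each other₁* is an anaphor. Principle A requires it to be bound within its binding domain — the embedded TP, whose subject is the witnesses₃.
Within that domain it is c-commanded by *the witnesses₃*, which does not share its index.
*the delegates₁* does not c-command the anaphor at all.
The anaphor is unbound in its domain → Principle A violation.

Principle A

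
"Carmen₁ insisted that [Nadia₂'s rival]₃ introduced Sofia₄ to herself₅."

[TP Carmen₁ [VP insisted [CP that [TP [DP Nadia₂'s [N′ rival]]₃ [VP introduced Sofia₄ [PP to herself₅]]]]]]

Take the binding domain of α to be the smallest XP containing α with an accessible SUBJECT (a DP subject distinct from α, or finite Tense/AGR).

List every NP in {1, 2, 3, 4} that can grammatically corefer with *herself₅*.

{3, 4}

*herself* is an anaphor, so Principle A applies: it must be bound in its binding domain.
Binding domain of *herself₅*: the embedded TP, whose subject is [Nadia₂'s rival]₃.
*Carmen₁* c-commands the anaphor but is outside its binding domain → cannot satisfy Principle A.
*Nadia₂* does not c-command the anaphor → cannot bind it.
*[Nadia₂'s rival]₃* c-commands the anaphor within its binding domain → licit binder.
*Sofia₄* c-commands the anaphor within its binding domain → licit binder.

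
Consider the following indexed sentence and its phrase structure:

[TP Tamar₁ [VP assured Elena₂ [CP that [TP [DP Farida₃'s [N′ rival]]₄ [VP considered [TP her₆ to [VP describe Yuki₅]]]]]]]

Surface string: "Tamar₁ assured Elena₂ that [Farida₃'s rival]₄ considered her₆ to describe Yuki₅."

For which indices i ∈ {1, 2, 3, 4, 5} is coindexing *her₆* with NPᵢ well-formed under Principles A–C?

{1, 2, 3}

*her* is a pronoun, so Principle B applies: it must be free in its binding domain.
Binding domain of *her₆*: the embedded TP, whose subject is [Farida₃'s rival]₄.
*Tamar₁* c-commands the pronoun but from outside its binding domain, and is not c-commanded by it → coindexation permitted.
*Elena₂* c-commands the pronoun but from outside its binding domain, and is not c-commanded by it → coindexation permitted.
*Farida₃* and the pronoun do not c-command one another → neither Principle B nor Principle C is at stake; coindexation permitted.
*[Farida₃'s rival]₄* c-commands the pronoun within its binding domain → coindexation would violate Principle B.
*Yuki₅*: the pronoun c-commands this R-expression → coindexation would violate Principle C on *Yuki₅*.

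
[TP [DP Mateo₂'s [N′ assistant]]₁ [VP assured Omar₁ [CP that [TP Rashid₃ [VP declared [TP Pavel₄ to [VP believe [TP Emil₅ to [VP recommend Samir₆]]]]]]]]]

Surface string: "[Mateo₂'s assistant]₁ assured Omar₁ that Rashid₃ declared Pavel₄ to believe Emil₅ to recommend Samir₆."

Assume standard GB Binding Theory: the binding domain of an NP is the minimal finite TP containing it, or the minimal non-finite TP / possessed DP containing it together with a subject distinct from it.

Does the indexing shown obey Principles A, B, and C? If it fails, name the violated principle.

The two coindexed NPs are *[Mateo₂'s assistant]₁* and *Omar₁*.
*Omar₁* is an R-expression. Principle C requires it to be free everywhere.
*[Mateo₂'s assistant]₁* c-commands it and carries the same index.
The R-expression is bound → Principle C violation.

Principle C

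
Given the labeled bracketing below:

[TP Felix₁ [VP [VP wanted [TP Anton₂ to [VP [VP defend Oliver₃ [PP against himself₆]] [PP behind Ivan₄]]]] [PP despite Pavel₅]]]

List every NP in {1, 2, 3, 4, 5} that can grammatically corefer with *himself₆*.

{2, 3}

*himself* is an anaphor, so Principle A applies: it must be bound in its binding domain.
Binding domain of *himself₆*: the embedded TP, whose subject is Anton₂.
*Felix₁* c-commands the anaphor but is outside its binding domain → cannot satisfy Principle A.
*Anton₂* c-commands the anaphor within its binding domain → licit binder.
*Oliver₃* c-commands the anaphor within its binding domain → licit binder.
*Ivan₄* does not c-command the anaphor → cannot bind it.
*Pavel₅* does not c-command the anaphor → cannot bind it.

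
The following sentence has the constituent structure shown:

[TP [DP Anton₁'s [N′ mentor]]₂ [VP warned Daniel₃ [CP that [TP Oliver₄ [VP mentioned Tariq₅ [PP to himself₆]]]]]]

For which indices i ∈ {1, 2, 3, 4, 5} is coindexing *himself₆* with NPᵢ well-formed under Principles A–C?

{4, 5}

*himself* is an anaphor, so Principle A applies: it must be bound in its binding domain.
Binding domain of *himself₆*: the embedded TP, whose subject is Oliver₄.
*Anton₁* does not c-command the anaphor → cannot bind it.
*[Anton₁'s mentor]₂* c-commands the anaphor but is outside its binding domain → cannot satisfy Principle A.
*Daniel₃* c-commands the anaphor but is outside its binding domain → cannot satisfy Principle A.
*Oliver₄* c-commands the anaphor within its binding domain → licit binder.
*Tariq₅* c-commands the anaphor within its binding domain → licit binder.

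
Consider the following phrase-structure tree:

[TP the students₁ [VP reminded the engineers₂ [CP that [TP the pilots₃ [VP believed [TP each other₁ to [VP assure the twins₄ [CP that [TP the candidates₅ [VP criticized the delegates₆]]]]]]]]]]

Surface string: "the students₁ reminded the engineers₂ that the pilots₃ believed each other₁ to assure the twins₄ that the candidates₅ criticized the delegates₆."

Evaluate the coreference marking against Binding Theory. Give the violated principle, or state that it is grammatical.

The two coindexed NPs are *the students₁* and *each other₁*.
*each other₁* is an anaphor. Principle A requires it to be bound within its binding domain — the embedded TP, whose subject is the pilots₃.
Within that domain it is c-commanded by *the pilots₃*, which does not share its index.
*the students₁* does c-command the anaphor, but from outside its binding domain.
The anaphor is unbound in its domain → Principle A violation.

Principle A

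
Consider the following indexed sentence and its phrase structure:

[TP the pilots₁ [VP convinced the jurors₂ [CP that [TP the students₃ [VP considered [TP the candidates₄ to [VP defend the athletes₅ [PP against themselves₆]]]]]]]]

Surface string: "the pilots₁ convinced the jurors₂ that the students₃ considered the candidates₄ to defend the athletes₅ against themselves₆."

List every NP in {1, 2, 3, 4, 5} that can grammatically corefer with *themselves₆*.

*themselves* is an anaphor, so Principle A applies: it must be bound in its binding domain.
Binding domain of *themselves₆*: the embedded TP, whose subject is the candidates₄.
*the pilots₁* c-commands the anaphor but is outside its binding domain → cannot satisfy Principle A.
*the jurors₂* c-commands the anaphor but is outside its binding domain → cannot satisfy Principle A.
*the students₃* c-commands the anaphor but is outside its binding domain → cannot satisfy Principle A.
*the candidates₄* c-commands the anaphor within its binding domain → licit binder.
*the athletes₅* c-commands the anaphor within its binding domain → licit binder.

{4, 5}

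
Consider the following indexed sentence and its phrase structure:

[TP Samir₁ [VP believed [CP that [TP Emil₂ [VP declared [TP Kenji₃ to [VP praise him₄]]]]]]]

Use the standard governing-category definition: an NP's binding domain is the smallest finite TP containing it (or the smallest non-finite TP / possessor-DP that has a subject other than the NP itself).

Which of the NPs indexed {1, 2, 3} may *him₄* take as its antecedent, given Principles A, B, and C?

{1, 2}

*him* is a pronoun, so Principle B applies: it must be free in its binding domain.
Binding domain of *him₄*: the embedded TP, whose subject is Kenji₃.
*Samir₁* c-commands the pronoun but from outside its binding domain, and is not c-commanded by it → coindexation permitted.
*Emil₂* c-commands the pronoun but from outside its binding domain, and is not c-commanded by it → coindexation permitted.
*Kenji₃* c-commands the pronoun within its binding domain → coindexation would violate Principle B.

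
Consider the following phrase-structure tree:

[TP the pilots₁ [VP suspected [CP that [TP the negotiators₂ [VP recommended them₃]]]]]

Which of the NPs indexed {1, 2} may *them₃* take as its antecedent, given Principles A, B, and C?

{1}

*them* is a pronoun, so Principle B applies: it must be free in its binding domain.
Binding domain of *them₃*: the embedded TP, whose subject is the negotiators₂.
*the pilots₁* c-commands the pronoun but from outside its binding domain, and is not c-commanded by it → coindexation permitted.
*the negotiators₂* c-commands the pronoun within its binding domain → coindexation would violate Principle B.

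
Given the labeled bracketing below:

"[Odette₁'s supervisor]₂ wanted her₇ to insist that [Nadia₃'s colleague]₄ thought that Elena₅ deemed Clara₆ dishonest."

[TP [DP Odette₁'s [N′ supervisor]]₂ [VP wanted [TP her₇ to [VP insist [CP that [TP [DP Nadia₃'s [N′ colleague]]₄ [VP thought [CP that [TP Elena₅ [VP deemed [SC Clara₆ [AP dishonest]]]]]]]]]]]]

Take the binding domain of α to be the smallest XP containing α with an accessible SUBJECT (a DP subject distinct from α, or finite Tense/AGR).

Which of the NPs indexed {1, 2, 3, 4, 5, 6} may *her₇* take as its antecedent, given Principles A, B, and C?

*her* is a pronoun, so Principle B applies: it must be free in its binding domain.
Binding domain of *her₇*: the matrix TP, whose subject is [Odette₁'s supervisor]₂.
*Odette₁* and the pronoun do not c-command one another → neither Principle B nor Principle C is at stake; coindexation permitted.
*[Odette₁'s supervisor]₂* c-commands the pronoun within its binding domain → coindexation would violate Principle B.
*Nadia₃*: the pronoun c-commands this R-expression → coindexation would violate Principle C on *Nadia₃*.
*[Nadia₃'s colleague]₄*: the pronoun c-commands this R-expression → coindexation would violate Principle C on *[Nadia₃'s colleague]₄*.
*Elena₅*: the pronoun c-commands this R-expression → coindexation would violate Principle C on *Elena₅*.
*Clara₆*: the pronoun c-commands this R-expression → coindexation would violate Principle C on *Clara₆*.

{1}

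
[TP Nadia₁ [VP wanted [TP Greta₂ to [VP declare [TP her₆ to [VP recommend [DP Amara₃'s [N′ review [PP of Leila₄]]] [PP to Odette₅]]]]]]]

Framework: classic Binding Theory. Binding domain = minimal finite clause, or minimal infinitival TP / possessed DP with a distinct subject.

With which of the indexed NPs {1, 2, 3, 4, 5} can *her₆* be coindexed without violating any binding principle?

*her* is a pronoun, so Principle B applies: it must be free in its binding domain.
Binding domain of *her₆*: the embedded TP, whose subject is Greta₂.
*Nadia₁* c-commands the pronoun but from outside its binding domain, and is not c-commanded by it → coindexation permitted.
*Greta₂* c-commands the pronoun within its binding domain → coindexation would violate Principle B.
*Amara₃*: the pronoun c-commands this R-expression → coindexation would violate Principle C on *Amara₃*.
*Leila₄*: the pronoun c-commands this R-expression → coindexation would violate Principle C on *Leila₄*.
*Odette₅*: the pronoun c-commands this R-expression → coindexation would violate Principle C on *Odette₅*.

{1}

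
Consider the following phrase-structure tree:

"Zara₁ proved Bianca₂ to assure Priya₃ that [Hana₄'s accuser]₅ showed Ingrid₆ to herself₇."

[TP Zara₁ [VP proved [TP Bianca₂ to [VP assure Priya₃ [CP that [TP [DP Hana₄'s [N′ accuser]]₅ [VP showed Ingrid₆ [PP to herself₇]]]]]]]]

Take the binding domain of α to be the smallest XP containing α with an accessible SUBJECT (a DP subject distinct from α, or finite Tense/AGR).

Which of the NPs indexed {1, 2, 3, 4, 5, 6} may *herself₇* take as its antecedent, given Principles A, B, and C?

{5, 6}

*herself* is an anaphor, so Principle A applies: it must be bound in its binding domain.
Binding domain of *herself₇*: the embedded TP, whose subject is [Hana₄'s accuser]₅.
*Zara₁* c-commands the anaphor but is outside its binding domain → cannot satisfy Principle A.
*Bianca₂* c-commands the anaphor but is outside its binding domain → cannot satisfy Principle A.
*Priya₃* c-commands the anaphor but is outside its binding domain → cannot satisfy Principle A.
*Hana₄* does not c-command the anaphor → cannot bind it.
*[Hana₄'s accuser]₅* c-commands the anaphor within its binding domain → licit binder.
*Ingrid₆* c-commands the anaphor within its binding domain → licit binder.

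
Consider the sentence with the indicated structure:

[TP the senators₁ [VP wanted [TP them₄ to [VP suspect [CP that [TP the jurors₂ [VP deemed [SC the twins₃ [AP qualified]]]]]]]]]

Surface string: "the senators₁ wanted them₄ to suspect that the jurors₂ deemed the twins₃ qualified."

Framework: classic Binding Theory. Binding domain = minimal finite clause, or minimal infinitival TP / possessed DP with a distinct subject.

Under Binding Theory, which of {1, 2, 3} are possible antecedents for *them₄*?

*them* is a pronoun, so Principle B applies: it must be free in its binding domain.
Binding domain of *them₄*: the matrix TP, whose subject is the senators₁.
*the senators₁* c-commands the pronoun within its binding domain → coindexation would violate Principle B.
*the jurors₂*: the pronoun c-commands this R-expression → coindexation would violate Principle C on *the jurors₂*.
*the twins₃*: the pronoun c-commands this R-expression → coindexation would violate Principle C on *the twins₃*.

none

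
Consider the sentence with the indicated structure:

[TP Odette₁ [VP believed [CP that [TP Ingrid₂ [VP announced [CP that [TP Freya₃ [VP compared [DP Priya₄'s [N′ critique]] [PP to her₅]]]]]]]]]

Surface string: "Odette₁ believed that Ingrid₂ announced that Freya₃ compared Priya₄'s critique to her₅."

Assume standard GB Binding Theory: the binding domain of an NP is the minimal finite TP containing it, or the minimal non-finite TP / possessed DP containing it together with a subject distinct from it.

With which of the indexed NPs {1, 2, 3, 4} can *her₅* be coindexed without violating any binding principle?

{1, 2, 4}

*her* is a pronoun, so Principle B applies: it must be free in its binding domain.
Binding domain of *her₅*: the embedded TP, whose subject is Freya₃.
*Odette₁* c-commands the pronoun but from outside its binding domain, and is not c-commanded by it → coindexation permitted.
*Ingrid₂* c-commands the pronoun but from outside its binding domain, and is not c-commanded by it → coindexation permitted.
*Freya₃* c-commands the pronoun within its binding domain → coindexation would violate Principle B.
*Priya₄* and the pronoun do not c-command one another → neither Principle B nor Principle C is at stake; coindexation permitted.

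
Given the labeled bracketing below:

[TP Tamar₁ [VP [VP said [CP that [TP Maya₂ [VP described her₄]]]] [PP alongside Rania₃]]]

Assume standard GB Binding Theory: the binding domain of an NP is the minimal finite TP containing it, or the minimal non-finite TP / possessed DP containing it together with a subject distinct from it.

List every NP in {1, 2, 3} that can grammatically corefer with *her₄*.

{1, 3}

*her* is a pronoun, so Principle B applies: it must be free in its binding domain.
Binding domain of *her₄*: the embedded TP, whose subject is Maya₂.
*Tamar₁* c-commands the pronoun but from outside its binding domain, and is not c-commanded by it → coindexation permitted.
*Maya₂* c-commands the pronoun within its binding domain → coindexation would violate Principle B.
*Rania₃* and the pronoun do not c-command one another → neither Principle B nor Principle C is at stake; coindexation permitted.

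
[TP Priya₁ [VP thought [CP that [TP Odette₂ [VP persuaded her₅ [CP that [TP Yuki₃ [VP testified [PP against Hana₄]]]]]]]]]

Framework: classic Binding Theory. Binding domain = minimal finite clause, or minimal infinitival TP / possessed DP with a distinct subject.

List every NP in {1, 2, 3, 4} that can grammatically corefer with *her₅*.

*her* is a pronoun, so Principle B applies: it must be free in its binding domain.
Binding domain of *her₅*: the embedded TP, whose subject is Odette₂.
*Priya₁* c-commands the pronoun but from outside its binding domain, and is not c-commanded by it → coindexation permitted.
*Odette₂* c-commands the pronoun within its binding domain → coindexation would violate Principle B.
*Yuki₃*: the pronoun c-commands this R-expression → coindexation would violate Principle C on *Yuki₃*.
*Hana₄*: the pronoun c-commands this R-expression → coindexation would violate Principle C on *Hana₄*.

{1}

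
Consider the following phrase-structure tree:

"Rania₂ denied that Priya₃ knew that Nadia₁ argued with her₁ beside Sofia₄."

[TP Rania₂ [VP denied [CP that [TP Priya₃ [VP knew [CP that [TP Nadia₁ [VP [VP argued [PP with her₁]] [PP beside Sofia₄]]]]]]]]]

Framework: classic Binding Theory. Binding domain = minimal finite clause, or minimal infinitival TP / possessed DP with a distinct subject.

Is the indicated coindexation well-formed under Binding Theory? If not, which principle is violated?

The two coindexed NPs are *Nadia₁* and *her₁*.
*her₁* is a pronoun. Its binding domain is the embedded TP, whose subject is Nadia₁.
*Nadia₁* c-commands it within that domain and carries the same index.
The pronoun is locally bound → Principle B violation.

Principle B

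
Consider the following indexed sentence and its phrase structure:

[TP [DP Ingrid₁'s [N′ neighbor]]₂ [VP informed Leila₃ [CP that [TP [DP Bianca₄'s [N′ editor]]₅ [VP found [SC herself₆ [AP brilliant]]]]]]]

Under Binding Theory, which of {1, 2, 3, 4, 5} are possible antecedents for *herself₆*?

*herself* is an anaphor, so Principle A applies: it must be bound in its binding domain.
Binding domain of *herself₆*: the embedded TP, whose subject is [Bianca₄'s editor]₅.
*Ingrid₁* does not c-command the anaphor → cannot bind it.
*[Ingrid₁'s neighbor]₂* c-commands the anaphor but is outside its binding domain → cannot satisfy Principle A.
*Leila₃* c-commands the anaphor but is outside its binding domain → cannot satisfy Principle A.
*Bianca₄* does not c-command the anaphor → cannot bind it.
*[Bianca₄'s editor]₅* c-commands the anaphor within its binding domain → licit binder.

{5}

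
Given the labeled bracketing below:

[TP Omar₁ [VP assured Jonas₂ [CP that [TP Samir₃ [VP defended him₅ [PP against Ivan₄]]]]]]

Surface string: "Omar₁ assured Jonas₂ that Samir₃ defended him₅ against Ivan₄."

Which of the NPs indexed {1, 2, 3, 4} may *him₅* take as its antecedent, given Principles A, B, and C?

{1, 2}

*him* is a pronoun, so Principle B applies: it must be free in its binding domain.
Binding domain of *him₅*: the embedded TP, whose subject is Samir₃.
*Omar₁* c-commands the pronoun but from outside its binding domain, and is not c-commanded by it → coindexation permitted.
*Jonas₂* c-commands the pronoun but from outside its binding domain, and is not c-commanded by it → coindexation permitted.
*Samir₃* c-commands the pronoun within its binding domain → coindexation would violate Principle B.
*Ivan₄*: the pronoun c-commands this R-expression → coindexation would violate Principle C on *Ivan₄*.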